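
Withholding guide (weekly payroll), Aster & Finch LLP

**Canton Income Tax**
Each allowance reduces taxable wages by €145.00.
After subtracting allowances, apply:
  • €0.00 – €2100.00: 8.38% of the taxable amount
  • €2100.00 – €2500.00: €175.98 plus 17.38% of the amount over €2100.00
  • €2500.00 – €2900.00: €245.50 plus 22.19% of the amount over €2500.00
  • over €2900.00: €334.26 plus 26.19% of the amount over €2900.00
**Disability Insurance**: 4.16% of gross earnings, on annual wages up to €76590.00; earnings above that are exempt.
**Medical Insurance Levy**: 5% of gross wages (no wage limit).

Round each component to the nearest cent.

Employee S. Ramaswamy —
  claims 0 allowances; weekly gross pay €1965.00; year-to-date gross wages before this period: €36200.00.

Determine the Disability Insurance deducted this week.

€81.74

Disability Insurance: 4.16% × €1965.00 = €81.74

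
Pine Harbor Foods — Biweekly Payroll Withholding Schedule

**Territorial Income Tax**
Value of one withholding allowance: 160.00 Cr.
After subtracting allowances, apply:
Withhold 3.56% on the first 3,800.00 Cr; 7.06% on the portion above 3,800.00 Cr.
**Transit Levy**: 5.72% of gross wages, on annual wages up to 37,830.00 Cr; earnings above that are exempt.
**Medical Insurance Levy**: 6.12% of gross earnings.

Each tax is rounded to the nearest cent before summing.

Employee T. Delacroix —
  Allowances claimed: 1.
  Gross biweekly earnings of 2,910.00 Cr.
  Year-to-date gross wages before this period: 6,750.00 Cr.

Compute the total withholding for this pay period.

442.44 Cr

Territorial Income Tax: taxable = 2,910.00 Cr − 1×160.00 Cr = 2,750.00 Cr
  3.56% × 2,750.00 Cr = 97.90 Cr
Transit Levy: 5.72% × 2,910.00 Cr = 166.45 Cr
Medical Insurance Levy: 6.12% × 2,910.00 Cr = 178.09 Cr
Total: 97.90 Cr + 166.45 Cr + 178.09 Cr = 442.44 Cr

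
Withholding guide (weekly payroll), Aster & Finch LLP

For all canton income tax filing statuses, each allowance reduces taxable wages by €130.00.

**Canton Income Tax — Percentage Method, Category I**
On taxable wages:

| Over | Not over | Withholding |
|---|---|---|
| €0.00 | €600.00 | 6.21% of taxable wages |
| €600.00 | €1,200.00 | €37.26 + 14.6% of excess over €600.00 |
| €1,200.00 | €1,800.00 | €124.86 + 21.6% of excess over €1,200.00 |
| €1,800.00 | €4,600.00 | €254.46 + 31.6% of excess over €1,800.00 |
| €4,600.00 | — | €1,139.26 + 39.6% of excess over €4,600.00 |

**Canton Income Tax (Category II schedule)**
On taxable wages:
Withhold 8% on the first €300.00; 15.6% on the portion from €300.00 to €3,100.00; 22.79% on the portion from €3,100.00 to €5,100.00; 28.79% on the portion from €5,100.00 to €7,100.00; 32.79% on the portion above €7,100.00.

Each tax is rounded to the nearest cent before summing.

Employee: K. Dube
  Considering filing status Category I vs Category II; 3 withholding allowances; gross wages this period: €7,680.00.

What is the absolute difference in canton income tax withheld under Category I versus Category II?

Canton Income Tax (Category I): taxable = €7,680.00 − 3×€130.00 = €7,290.00
  €1,139.26 + 39.6% × (€7,290.00 − €4,600.00) = €1,139.26 + 39.6% × €2,690.00 = €2,204.50
Canton Income Tax (Category II): taxable = €7,680.00 − 3×€130.00 = €7,290.00
  €1,492.40 + 32.79% × (€7,290.00 − €7,100.00) = €1,492.40 + 32.79% × €190.00 = €1,554.70
Difference: |€2,204.50 − €1,554.70| = €649.80 (higher under Category I)

€649.80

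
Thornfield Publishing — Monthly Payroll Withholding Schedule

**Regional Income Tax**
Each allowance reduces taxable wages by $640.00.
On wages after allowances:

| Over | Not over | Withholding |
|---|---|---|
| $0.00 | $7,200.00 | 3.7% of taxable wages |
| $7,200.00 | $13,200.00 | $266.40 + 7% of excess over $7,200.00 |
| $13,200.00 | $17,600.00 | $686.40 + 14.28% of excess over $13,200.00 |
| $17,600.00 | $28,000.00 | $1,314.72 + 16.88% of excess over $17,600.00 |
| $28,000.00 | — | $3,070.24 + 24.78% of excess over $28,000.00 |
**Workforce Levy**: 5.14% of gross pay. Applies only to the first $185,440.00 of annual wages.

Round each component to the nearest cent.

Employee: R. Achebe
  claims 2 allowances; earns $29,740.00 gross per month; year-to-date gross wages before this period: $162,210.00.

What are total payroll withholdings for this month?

Regional Income Tax: taxable = $29,740.00 − 2×$640.00 = $28,460.00
  $3,070.24 + 24.78% × ($28,460.00 − $28,000.00) = $3,070.24 + 24.78% × $460.00 = $3,184.23
Workforce Levy: cap $185,440.00 − YTD $162,210.00 = $23,230.00 subject; 5.14% × $23,230.00 = $1,194.02
Total: $3,184.23 + $1,194.02 = $4,378.25

$4,378.25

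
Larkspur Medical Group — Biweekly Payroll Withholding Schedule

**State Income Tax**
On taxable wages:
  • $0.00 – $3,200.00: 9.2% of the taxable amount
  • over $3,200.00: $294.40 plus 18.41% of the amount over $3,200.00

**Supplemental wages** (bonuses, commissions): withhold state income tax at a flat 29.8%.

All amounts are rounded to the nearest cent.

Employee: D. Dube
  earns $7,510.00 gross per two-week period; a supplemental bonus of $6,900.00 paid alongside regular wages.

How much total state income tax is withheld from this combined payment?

$3,144.07

State Income Tax: taxable = $7,510.00
  $294.40 + 18.41% × ($7,510.00 − $3,200.00) = $294.40 + 18.41% × $4,310.00 = $1,087.87
Supplemental (29.8% flat on bonus): 29.8% × $6,900.00 = $2,056.20
Total state income tax: $1,087.87 + $2,056.20 = $3,144.07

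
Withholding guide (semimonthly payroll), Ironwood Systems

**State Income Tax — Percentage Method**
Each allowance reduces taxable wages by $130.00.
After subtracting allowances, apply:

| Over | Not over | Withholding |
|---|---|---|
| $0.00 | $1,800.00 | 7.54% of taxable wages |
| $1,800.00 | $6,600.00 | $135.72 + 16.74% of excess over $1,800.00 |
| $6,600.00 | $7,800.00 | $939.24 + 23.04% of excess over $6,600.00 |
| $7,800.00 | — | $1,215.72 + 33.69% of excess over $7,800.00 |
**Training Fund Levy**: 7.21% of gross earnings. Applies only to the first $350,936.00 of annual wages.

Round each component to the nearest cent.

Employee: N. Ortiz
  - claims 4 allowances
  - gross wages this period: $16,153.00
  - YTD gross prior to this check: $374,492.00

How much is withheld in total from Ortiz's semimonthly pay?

$3,854.66

State Income Tax: taxable = $16,153.00 − 4×$130.00 = $15,633.00
  $1,215.72 + 33.69% × ($15,633.00 − $7,800.00) = $1,215.72 + 33.69% × $7,833.00 = $3,854.66
Training Fund Levy: YTD $374,492.00 ≥ cap $350,936.00 → $0.00
Total: $3,854.66 + $0.00 = $3,854.66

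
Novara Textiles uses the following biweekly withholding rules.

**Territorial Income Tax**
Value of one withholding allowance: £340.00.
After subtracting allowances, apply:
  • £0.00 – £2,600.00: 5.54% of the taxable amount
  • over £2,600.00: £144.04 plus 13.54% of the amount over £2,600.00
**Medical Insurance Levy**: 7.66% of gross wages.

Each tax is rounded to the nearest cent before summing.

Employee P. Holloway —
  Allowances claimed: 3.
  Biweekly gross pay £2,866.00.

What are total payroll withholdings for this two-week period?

£321.81

Territorial Income Tax: taxable = £2,866.00 − 3×£340.00 = £1,846.00
  5.54% × £1,846.00 = £102.27
Medical Insurance Levy: 7.66% × £2,866.00 = £219.54
Total: £102.27 + £219.54 = £321.81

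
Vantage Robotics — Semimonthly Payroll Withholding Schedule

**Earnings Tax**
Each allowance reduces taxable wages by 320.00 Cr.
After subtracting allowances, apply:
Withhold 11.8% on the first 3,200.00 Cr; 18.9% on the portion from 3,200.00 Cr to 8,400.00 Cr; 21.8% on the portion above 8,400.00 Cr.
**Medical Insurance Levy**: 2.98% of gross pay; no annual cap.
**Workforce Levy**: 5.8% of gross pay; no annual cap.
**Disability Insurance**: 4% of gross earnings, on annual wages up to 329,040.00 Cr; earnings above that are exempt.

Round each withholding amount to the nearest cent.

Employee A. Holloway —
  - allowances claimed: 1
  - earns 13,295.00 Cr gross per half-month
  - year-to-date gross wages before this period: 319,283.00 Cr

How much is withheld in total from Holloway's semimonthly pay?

Earnings Tax: taxable = 13,295.00 Cr − 1×320.00 Cr = 12,975.00 Cr
  1,360.40 Cr + 21.8% × (12,975.00 Cr − 8,400.00 Cr) = 1,360.40 Cr + 21.8% × 4,575.00 Cr = 2,357.75 Cr
Medical Insurance Levy: 2.98% × 13,295.00 Cr = 396.19 Cr
Workforce Levy: 5.8% × 13,295.00 Cr = 771.11 Cr
Disability Insurance: cap 329,040.00 Cr − YTD 319,283.00 Cr = 9,757.00 Cr subject; 4% × 9,757.00 Cr = 390.28 Cr
Total: 2,357.75 Cr + 396.19 Cr + 771.11 Cr + 390.28 Cr = 3,915.33 Cr

3,915.33 Cr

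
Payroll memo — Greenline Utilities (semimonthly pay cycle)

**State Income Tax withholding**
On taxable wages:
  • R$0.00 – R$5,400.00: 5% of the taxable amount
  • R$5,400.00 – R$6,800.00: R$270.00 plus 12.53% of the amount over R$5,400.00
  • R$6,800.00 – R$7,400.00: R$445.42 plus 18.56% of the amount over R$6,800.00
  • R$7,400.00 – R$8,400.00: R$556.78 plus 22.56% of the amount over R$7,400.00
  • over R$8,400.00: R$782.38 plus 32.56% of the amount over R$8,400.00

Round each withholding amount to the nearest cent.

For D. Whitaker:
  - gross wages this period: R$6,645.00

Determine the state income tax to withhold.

R$426.00

State Income Tax: taxable = R$6,645.00
  R$270.00 + 12.53% × (R$6,645.00 − R$5,400.00) = R$270.00 + 12.53% × R$1,245.00 = R$426.00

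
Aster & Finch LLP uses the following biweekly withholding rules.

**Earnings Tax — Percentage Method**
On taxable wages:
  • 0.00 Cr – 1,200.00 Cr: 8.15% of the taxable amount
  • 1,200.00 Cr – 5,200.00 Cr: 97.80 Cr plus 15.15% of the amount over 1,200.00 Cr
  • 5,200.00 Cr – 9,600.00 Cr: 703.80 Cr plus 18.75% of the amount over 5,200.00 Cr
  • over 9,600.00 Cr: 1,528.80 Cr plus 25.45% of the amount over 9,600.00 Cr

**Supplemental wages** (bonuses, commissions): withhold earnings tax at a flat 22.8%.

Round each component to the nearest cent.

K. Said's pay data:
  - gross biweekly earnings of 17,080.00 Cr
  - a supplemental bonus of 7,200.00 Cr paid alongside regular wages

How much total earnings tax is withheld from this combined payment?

5,074.06 Cr

Earnings Tax: taxable = 17,080.00 Cr
  1,528.80 Cr + 25.45% × (17,080.00 Cr − 9,600.00 Cr) = 1,528.80 Cr + 25.45% × 7,480.00 Cr = 3,432.46 Cr
Supplemental (22.8% flat on bonus): 22.8% × 7,200.00 Cr = 1,641.60 Cr
Total earnings tax: 3,432.46 Cr + 1,641.60 Cr = 5,074.06 Cr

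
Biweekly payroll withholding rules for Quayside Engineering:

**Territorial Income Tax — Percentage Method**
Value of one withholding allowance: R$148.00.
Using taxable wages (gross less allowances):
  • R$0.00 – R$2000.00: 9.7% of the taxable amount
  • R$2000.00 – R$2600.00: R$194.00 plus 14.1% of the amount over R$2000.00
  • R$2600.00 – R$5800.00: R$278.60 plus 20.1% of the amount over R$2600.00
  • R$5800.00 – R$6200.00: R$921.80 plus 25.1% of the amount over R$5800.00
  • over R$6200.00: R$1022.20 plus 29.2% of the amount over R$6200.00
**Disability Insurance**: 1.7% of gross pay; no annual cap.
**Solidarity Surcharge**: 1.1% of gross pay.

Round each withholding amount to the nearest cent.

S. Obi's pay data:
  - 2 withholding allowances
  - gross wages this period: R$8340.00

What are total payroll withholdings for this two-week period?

R$1794.17

Territorial Income Tax: taxable = R$8340.00 − 2×R$148.00 = R$8044.00
  R$1022.20 + 29.2% × (R$8044.00 − R$6200.00) = R$1022.20 + 29.2% × R$1844.00 = R$1560.65
Disability Insurance: 1.7% × R$8340.00 = R$141.78
Solidarity Surcharge: 1.1% × R$8340.00 = R$91.74
Total: R$1560.65 + R$141.78 + R$91.74 = R$1794.17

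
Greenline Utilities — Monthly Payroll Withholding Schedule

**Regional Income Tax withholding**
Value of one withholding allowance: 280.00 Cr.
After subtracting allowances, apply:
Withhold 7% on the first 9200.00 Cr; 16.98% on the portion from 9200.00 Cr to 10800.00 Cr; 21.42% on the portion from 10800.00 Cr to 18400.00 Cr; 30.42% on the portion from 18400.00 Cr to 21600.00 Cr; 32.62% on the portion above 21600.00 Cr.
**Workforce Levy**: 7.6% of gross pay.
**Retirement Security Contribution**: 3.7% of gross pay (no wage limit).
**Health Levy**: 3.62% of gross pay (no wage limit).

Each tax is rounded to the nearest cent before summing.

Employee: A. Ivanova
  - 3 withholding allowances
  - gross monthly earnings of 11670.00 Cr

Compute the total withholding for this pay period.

Regional Income Tax: taxable = 11670.00 Cr − 3×280.00 Cr = 10830.00 Cr
  915.68 Cr + 21.42% × (10830.00 Cr − 10800.00 Cr) = 915.68 Cr + 21.42% × 30.00 Cr = 922.11 Cr
Workforce Levy: 7.6% × 11670.00 Cr = 886.92 Cr
Retirement Security Contribution: 3.7% × 11670.00 Cr = 431.79 Cr
Health Levy: 3.62% × 11670.00 Cr = 422.45 Cr
Total: 922.11 Cr + 886.92 Cr + 431.79 Cr + 422.45 Cr = 2663.27 Cr

2663.27 Cr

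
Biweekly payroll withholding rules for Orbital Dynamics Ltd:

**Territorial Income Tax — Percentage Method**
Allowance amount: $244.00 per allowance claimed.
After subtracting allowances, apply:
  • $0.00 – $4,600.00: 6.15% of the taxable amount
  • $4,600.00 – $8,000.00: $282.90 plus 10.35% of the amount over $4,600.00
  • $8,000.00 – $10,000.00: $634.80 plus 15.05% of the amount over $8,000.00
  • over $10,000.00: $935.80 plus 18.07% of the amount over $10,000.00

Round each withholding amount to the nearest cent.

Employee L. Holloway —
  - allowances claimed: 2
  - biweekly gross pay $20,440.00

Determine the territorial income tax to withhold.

$2,734.13

Territorial Income Tax: taxable = $20,440.00 − 2×$244.00 = $19,952.00
  $935.80 + 18.07% × ($19,952.00 − $10,000.00) = $935.80 + 18.07% × $9,952.00 = $2,734.13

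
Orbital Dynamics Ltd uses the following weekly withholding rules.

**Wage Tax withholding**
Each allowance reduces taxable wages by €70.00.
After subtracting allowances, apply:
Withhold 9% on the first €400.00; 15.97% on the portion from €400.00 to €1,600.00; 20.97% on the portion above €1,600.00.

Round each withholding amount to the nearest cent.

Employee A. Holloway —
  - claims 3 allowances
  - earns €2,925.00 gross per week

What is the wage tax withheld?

Wage Tax: taxable = €2,925.00 − 3×€70.00 = €2,715.00
  €227.64 + 20.97% × (€2,715.00 − €1,600.00) = €227.64 + 20.97% × €1,115.00 = €461.46

€461.46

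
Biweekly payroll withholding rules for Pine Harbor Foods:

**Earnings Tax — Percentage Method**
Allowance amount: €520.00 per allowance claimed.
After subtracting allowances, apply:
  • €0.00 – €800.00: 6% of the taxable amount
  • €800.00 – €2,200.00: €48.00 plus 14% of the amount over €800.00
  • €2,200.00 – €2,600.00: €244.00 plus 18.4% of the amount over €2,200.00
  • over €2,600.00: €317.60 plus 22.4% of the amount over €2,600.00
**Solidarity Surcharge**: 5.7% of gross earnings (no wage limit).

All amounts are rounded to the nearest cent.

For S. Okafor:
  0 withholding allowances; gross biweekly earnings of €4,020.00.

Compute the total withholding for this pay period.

€864.82

Earnings Tax: taxable = €4,020.00
  €317.60 + 22.4% × (€4,020.00 − €2,600.00) = €317.60 + 22.4% × €1,420.00 = €635.68
Solidarity Surcharge: 5.7% × €4,020.00 = €229.14
Total: €635.68 + €229.14 = €864.82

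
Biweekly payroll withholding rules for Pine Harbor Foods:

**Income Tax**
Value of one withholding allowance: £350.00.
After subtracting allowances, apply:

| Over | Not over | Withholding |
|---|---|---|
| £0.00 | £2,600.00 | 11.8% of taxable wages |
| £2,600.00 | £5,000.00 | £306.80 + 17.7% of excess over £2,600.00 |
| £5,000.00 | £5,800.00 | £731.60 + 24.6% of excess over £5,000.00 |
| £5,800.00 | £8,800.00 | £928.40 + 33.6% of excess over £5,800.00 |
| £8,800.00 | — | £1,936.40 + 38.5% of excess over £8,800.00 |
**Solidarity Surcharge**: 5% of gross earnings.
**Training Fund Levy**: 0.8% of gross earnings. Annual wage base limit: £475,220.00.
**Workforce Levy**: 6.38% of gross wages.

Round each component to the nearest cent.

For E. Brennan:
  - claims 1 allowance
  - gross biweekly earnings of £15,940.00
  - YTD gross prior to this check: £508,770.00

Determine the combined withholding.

£6,364.52

Income Tax: taxable = £15,940.00 − 1×£350.00 = £15,590.00
  £1,936.40 + 38.5% × (£15,590.00 − £8,800.00) = £1,936.40 + 38.5% × £6,790.00 = £4,550.55
Solidarity Surcharge: 5% × £15,940.00 = £797.00
Training Fund Levy: YTD £508,770.00 ≥ cap £475,220.00 → £0.00
Workforce Levy: 6.38% × £15,940.00 = £1,016.97
Total: £4,550.55 + £797.00 + £0.00 + £1,016.97 = £6,364.52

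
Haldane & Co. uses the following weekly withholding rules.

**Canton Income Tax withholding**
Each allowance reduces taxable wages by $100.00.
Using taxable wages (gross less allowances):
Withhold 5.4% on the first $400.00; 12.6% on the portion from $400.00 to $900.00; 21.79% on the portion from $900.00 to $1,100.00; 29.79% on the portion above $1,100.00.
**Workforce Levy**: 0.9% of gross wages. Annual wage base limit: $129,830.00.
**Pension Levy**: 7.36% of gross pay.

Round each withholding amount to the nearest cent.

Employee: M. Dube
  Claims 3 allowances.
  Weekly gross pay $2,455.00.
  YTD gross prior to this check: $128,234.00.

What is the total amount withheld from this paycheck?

$637.51

Canton Income Tax: taxable = $2,455.00 − 3×$100.00 = $2,155.00
  $128.18 + 29.79% × ($2,155.00 − $1,100.00) = $128.18 + 29.79% × $1,055.00 = $442.46
Workforce Levy: cap $129,830.00 − YTD $128,234.00 = $1,596.00 subject; 0.9% × $1,596.00 = $14.36
Pension Levy: 7.36% × $2,455.00 = $180.69
Total: $442.46 + $14.36 + $180.69 = $637.51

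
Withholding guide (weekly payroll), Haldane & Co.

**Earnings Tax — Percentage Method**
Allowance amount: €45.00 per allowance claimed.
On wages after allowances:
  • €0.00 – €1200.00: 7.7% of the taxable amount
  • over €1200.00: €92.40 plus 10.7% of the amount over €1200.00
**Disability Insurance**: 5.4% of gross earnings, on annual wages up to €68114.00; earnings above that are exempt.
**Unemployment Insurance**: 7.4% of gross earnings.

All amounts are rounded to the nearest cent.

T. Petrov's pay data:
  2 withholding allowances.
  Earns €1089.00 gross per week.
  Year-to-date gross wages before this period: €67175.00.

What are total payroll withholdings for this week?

€208.22

Earnings Tax: taxable = €1089.00 − 2×€45.00 = €999.00
  7.7% × €999.00 = €76.92
Disability Insurance: cap €68114.00 − YTD €67175.00 = €939.00 subject; 5.4% × €939.00 = €50.71
Unemployment Insurance: 7.4% × €1089.00 = €80.59
Total: €76.92 + €50.71 + €80.59 = €208.22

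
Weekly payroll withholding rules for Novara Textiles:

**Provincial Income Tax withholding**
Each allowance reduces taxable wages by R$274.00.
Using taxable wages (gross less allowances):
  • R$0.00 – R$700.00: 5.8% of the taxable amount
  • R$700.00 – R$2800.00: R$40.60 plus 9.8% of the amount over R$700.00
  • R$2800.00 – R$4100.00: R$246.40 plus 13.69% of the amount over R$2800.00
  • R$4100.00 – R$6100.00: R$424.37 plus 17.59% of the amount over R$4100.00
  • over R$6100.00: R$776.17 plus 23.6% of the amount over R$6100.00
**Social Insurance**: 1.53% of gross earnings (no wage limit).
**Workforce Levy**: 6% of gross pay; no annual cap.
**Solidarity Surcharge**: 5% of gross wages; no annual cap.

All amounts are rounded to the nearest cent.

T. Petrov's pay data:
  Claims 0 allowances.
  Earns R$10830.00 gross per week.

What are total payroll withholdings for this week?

R$3249.45

Provincial Income Tax: taxable = R$10830.00
  R$776.17 + 23.6% × (R$10830.00 − R$6100.00) = R$776.17 + 23.6% × R$4730.00 = R$1892.45
Social Insurance: 1.53% × R$10830.00 = R$165.70
Workforce Levy: 6% × R$10830.00 = R$649.80
Solidarity Surcharge: 5% × R$10830.00 = R$541.50
Total: R$1892.45 + R$165.70 + R$649.80 + R$541.50 = R$3249.45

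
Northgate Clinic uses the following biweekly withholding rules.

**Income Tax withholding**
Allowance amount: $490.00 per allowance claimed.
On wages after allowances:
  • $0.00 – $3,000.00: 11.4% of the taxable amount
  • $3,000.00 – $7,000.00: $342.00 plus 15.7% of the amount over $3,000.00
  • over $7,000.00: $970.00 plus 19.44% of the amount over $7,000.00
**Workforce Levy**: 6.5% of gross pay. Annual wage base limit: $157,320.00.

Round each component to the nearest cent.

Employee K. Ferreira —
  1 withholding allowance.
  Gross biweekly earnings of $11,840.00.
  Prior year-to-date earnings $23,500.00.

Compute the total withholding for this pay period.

$2,585.24

Income Tax: taxable = $11,840.00 − 1×$490.00 = $11,350.00
  $970.00 + 19.44% × ($11,350.00 − $7,000.00) = $970.00 + 19.44% × $4,350.00 = $1,815.64
Workforce Levy: 6.5% × $11,840.00 = $769.60
Total: $1,815.64 + $769.60 = $2,585.24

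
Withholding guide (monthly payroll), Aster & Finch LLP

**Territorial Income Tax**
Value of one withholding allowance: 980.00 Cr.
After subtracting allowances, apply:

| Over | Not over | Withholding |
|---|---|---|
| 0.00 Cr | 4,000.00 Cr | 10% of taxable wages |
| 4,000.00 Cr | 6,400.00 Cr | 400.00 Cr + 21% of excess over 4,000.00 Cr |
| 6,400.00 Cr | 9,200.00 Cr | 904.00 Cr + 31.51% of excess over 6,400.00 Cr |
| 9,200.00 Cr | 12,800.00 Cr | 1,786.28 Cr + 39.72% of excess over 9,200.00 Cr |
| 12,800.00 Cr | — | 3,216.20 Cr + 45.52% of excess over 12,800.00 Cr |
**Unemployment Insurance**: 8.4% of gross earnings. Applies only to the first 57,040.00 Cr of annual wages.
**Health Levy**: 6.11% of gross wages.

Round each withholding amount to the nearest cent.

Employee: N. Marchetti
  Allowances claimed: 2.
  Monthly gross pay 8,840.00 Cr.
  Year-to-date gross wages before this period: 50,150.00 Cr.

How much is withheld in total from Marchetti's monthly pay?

2,174.13 Cr

Territorial Income Tax: taxable = 8,840.00 Cr − 2×980.00 Cr = 6,880.00 Cr
  904.00 Cr + 31.51% × (6,880.00 Cr − 6,400.00 Cr) = 904.00 Cr + 31.51% × 480.00 Cr = 1,055.25 Cr
Unemployment Insurance: cap 57,040.00 Cr − YTD 50,150.00 Cr = 6,890.00 Cr subject; 8.4% × 6,890.00 Cr = 578.76 Cr
Health Levy: 6.11% × 8,840.00 Cr = 540.12 Cr
Total: 1,055.25 Cr + 578.76 Cr + 540.12 Cr = 2,174.13 Cr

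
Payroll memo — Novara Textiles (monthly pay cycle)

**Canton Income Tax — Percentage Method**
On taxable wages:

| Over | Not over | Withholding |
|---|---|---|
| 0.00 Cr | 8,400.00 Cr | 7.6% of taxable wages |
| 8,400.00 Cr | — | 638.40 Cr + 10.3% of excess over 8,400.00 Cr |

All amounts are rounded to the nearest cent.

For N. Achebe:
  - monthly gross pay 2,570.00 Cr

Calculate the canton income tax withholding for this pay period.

Canton Income Tax: taxable = 2,570.00 Cr
  7.6% × 2,570.00 Cr = 195.32 Cr

195.32 Cr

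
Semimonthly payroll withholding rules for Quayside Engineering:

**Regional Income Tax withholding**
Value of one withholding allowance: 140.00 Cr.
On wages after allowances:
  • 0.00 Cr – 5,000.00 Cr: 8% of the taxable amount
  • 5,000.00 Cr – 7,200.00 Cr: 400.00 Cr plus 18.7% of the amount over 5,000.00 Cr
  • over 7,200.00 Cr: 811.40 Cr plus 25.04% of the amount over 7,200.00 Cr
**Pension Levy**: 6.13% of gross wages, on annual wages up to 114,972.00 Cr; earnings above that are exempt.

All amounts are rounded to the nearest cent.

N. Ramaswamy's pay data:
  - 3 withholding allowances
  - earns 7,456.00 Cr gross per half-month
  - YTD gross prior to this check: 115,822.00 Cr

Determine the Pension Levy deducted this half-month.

Pension Levy: YTD 115,822.00 Cr ≥ cap 114,972.00 Cr → 0.00 Cr

0.00 Cr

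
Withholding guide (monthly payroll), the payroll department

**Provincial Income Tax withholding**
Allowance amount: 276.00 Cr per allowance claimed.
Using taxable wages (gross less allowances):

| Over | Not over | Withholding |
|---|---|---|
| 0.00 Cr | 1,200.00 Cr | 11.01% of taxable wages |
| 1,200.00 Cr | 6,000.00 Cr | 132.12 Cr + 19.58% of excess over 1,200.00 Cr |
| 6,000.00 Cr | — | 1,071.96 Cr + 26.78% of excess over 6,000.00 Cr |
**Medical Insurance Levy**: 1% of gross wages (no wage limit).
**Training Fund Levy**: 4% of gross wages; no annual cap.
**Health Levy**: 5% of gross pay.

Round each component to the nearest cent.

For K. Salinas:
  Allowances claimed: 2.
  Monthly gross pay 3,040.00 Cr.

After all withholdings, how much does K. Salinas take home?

Provincial Income Tax: taxable = 3,040.00 Cr − 2×276.00 Cr = 2,488.00 Cr
  132.12 Cr + 19.58% × (2,488.00 Cr − 1,200.00 Cr) = 132.12 Cr + 19.58% × 1,288.00 Cr = 384.31 Cr
Medical Insurance Levy: 1% × 3,040.00 Cr = 30.40 Cr
Training Fund Levy: 4% × 3,040.00 Cr = 121.60 Cr
Health Levy: 5% × 3,040.00 Cr = 152.00 Cr
Total withheld: 384.31 Cr + 30.40 Cr + 121.60 Cr + 152.00 Cr = 688.31 Cr
Net pay: 3,040.00 Cr − 688.31 Cr = 2,351.69 Cr

2,351.69 Cr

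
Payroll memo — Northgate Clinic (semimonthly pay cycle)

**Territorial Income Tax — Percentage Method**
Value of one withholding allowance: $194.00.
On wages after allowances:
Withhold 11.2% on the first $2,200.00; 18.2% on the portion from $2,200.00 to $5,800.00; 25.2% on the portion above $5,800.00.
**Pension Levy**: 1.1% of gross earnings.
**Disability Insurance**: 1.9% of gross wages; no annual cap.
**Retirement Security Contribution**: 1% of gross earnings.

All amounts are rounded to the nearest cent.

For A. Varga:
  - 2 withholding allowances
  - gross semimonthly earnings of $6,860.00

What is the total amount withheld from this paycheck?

Territorial Income Tax: taxable = $6,860.00 − 2×$194.00 = $6,472.00
  $901.60 + 25.2% × ($6,472.00 − $5,800.00) = $901.60 + 25.2% × $672.00 = $1,070.94
Pension Levy: 1.1% × $6,860.00 = $75.46
Disability Insurance: 1.9% × $6,860.00 = $130.34
Retirement Security Contribution: 1% × $6,860.00 = $68.60
Total: $1,070.94 + $75.46 + $130.34 + $68.60 = $1,345.34

$1,345.34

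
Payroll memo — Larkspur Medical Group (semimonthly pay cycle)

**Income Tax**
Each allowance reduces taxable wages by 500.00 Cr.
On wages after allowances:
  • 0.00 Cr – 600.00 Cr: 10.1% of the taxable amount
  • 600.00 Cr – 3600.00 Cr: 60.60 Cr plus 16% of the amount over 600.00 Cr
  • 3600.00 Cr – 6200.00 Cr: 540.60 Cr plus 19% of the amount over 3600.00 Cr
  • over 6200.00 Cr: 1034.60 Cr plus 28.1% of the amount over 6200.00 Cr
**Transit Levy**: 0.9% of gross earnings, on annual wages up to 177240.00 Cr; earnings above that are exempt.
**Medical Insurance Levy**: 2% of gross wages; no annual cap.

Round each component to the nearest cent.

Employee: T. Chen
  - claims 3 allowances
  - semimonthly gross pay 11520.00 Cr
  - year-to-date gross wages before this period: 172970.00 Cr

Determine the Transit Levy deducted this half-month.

Transit Levy: cap 177240.00 Cr − YTD 172970.00 Cr = 4270.00 Cr subject; 0.9% × 4270.00 Cr = 38.43 Cr

38.43 Cr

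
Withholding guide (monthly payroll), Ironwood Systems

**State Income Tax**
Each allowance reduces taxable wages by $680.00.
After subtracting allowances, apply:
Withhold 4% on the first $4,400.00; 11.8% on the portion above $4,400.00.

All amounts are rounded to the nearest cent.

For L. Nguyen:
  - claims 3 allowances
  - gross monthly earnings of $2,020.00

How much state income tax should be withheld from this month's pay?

$0.00

State Income Tax: taxable = $2,020.00 − 3×$680.00 = $-20.00
  Taxable ≤ 0 → $0.00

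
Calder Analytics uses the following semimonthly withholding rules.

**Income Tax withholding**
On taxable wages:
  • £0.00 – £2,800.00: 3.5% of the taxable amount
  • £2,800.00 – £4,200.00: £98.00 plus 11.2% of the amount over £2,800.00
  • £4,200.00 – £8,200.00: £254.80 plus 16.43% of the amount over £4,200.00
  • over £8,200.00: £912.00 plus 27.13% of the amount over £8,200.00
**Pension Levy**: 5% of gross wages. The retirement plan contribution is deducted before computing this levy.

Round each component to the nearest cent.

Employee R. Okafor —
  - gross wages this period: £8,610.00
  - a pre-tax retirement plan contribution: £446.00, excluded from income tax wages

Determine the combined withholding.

Income Tax: taxable = £8,610.00 − £446.00 = £8,164.00
  £254.80 + 16.43% × (£8,164.00 − £4,200.00) = £254.80 + 16.43% × £3,964.00 = £906.09
Pension Levy: 5% × £8,164.00 = £408.20
Total: £906.09 + £408.20 = £1,314.29

£1,314.29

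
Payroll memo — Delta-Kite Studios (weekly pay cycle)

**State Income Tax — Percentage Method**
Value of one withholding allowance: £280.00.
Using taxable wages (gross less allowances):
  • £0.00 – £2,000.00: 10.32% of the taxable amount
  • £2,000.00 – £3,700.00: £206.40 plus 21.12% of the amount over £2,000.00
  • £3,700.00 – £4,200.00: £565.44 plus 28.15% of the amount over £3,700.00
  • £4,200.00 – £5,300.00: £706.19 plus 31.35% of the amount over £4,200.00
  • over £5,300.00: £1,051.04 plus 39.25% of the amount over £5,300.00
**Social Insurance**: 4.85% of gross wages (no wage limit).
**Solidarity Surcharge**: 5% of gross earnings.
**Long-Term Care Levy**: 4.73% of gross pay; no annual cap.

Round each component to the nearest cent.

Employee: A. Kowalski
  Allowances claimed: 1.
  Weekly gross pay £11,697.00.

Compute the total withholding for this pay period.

£5,157.38

State Income Tax: taxable = £11,697.00 − 1×£280.00 = £11,417.00
  £1,051.04 + 39.25% × (£11,417.00 − £5,300.00) = £1,051.04 + 39.25% × £6,117.00 = £3,451.96
Social Insurance: 4.85% × £11,697.00 = £567.30
Solidarity Surcharge: 5% × £11,697.00 = £584.85
Long-Term Care Levy: 4.73% × £11,697.00 = £553.27
Total: £3,451.96 + £567.30 + £584.85 + £553.27 = £5,157.38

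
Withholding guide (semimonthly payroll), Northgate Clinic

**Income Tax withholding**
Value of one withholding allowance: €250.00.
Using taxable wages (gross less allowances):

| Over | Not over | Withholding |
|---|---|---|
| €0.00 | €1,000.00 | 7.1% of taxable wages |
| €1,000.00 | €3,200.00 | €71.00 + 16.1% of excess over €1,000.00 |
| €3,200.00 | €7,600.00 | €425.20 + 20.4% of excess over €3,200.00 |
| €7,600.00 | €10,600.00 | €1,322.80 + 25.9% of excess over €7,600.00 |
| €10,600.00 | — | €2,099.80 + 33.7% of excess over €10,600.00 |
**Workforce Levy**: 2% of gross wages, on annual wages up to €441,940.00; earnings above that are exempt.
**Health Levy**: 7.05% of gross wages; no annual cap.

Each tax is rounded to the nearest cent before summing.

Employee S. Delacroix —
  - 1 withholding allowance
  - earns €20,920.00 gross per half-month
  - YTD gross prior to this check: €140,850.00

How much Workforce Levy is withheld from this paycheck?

Workforce Levy: 2% × €20,920.00 = €418.40

€418.40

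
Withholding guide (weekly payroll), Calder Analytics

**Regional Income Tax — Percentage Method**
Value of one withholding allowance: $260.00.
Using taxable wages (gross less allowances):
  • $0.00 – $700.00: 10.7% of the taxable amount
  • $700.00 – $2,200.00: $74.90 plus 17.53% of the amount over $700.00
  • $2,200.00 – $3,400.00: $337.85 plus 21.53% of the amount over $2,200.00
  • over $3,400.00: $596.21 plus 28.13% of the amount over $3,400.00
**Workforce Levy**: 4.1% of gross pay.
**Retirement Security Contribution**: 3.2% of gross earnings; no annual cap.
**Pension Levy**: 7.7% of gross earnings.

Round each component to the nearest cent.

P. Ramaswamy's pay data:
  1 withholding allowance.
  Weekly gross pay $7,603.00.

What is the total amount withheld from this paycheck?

$2,845.83

Regional Income Tax: taxable = $7,603.00 − 1×$260.00 = $7,343.00
  $596.21 + 28.13% × ($7,343.00 − $3,400.00) = $596.21 + 28.13% × $3,943.00 = $1,705.38
Workforce Levy: 4.1% × $7,603.00 = $311.72
Retirement Security Contribution: 3.2% × $7,603.00 = $243.30
Pension Levy: 7.7% × $7,603.00 = $585.43
Total: $1,705.38 + $311.72 + $243.30 + $585.43 = $2,845.83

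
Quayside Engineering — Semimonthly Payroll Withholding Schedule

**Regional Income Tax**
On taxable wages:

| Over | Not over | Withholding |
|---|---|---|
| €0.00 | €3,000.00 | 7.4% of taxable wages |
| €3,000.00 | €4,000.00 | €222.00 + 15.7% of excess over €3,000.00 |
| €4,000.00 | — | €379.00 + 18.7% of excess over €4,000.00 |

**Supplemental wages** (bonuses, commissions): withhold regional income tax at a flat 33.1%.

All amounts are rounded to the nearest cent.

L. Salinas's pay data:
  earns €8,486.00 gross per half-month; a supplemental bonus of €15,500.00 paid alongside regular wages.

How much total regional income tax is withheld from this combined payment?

Regional Income Tax: taxable = €8,486.00
  €379.00 + 18.7% × (€8,486.00 − €4,000.00) = €379.00 + 18.7% × €4,486.00 = €1,217.88
Supplemental (33.1% flat on bonus): 33.1% × €15,500.00 = €5,130.50
Total regional income tax: €1,217.88 + €5,130.50 = €6,348.38

€6,348.38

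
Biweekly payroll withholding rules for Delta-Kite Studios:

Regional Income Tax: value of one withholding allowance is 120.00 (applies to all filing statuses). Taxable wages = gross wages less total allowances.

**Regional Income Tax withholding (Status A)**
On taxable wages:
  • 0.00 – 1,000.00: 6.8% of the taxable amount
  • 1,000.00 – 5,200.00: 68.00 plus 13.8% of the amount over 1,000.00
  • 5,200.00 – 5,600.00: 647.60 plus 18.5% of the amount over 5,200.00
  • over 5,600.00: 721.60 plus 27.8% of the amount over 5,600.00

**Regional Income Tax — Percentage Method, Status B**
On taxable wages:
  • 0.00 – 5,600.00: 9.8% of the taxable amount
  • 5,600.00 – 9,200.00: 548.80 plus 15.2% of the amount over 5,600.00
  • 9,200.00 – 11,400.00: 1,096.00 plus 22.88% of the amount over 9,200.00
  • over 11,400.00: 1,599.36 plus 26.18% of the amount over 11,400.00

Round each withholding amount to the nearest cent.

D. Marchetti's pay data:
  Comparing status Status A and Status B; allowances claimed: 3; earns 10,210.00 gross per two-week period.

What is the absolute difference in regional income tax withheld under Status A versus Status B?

Regional Income Tax (Status A): taxable = 10,210.00 − 3×120.00 = 9,850.00
  721.60 + 27.8% × (9,850.00 − 5,600.00) = 721.60 + 27.8% × 4,250.00 = 1,903.10
Regional Income Tax (Status B): taxable = 10,210.00 − 3×120.00 = 9,850.00
  1,096.00 + 22.88% × (9,850.00 − 9,200.00) = 1,096.00 + 22.88% × 650.00 = 1,244.72
Difference: |1,903.10 − 1,244.72| = 658.38 (higher under Status A)

658.38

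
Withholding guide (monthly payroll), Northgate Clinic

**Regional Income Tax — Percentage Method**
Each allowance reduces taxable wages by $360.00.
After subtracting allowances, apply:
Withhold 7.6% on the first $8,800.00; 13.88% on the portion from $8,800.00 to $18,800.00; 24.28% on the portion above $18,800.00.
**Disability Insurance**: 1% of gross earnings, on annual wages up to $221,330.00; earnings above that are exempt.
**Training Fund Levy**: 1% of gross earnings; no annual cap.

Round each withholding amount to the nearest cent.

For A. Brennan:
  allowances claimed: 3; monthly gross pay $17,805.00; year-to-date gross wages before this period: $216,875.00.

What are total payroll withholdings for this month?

$1,991.39

Regional Income Tax: taxable = $17,805.00 − 3×$360.00 = $16,725.00
  $668.80 + 13.88% × ($16,725.00 − $8,800.00) = $668.80 + 13.88% × $7,925.00 = $1,768.79
Disability Insurance: cap $221,330.00 − YTD $216,875.00 = $4,455.00 subject; 1% × $4,455.00 = $44.55
Training Fund Levy: 1% × $17,805.00 = $178.05
Total: $1,768.79 + $44.55 + $178.05 = $1,991.39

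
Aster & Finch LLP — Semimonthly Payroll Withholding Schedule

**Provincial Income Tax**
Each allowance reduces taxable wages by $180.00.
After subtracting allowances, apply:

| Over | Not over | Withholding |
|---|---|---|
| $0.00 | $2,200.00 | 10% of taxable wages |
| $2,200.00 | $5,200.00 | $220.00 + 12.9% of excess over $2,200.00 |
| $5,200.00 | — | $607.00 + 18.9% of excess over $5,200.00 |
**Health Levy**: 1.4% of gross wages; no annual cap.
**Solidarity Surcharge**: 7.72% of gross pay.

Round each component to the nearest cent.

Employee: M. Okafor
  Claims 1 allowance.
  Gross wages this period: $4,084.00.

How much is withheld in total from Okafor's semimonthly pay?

$812.28

Provincial Income Tax: taxable = $4,084.00 − 1×$180.00 = $3,904.00
  $220.00 + 12.9% × ($3,904.00 − $2,200.00) = $220.00 + 12.9% × $1,704.00 = $439.82
Health Levy: 1.4% × $4,084.00 = $57.18
Solidarity Surcharge: 7.72% × $4,084.00 = $315.28
Total: $439.82 + $57.18 + $315.28 = $812.28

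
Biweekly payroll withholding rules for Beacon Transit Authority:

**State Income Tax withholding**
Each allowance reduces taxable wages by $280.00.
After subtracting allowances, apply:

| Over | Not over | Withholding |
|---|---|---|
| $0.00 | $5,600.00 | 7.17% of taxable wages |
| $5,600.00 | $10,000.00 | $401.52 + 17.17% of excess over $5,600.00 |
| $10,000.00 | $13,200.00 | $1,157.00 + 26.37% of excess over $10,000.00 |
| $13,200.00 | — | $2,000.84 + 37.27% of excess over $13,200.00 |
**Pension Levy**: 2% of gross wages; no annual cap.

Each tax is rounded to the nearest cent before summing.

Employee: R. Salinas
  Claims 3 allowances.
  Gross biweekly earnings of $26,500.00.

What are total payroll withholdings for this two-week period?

$7,174.68

State Income Tax: taxable = $26,500.00 − 3×$280.00 = $25,660.00
  $2,000.84 + 37.27% × ($25,660.00 − $13,200.00) = $2,000.84 + 37.27% × $12,460.00 = $6,644.68
Pension Levy: 2% × $26,500.00 = $530.00
Total: $6,644.68 + $530.00 = $7,174.68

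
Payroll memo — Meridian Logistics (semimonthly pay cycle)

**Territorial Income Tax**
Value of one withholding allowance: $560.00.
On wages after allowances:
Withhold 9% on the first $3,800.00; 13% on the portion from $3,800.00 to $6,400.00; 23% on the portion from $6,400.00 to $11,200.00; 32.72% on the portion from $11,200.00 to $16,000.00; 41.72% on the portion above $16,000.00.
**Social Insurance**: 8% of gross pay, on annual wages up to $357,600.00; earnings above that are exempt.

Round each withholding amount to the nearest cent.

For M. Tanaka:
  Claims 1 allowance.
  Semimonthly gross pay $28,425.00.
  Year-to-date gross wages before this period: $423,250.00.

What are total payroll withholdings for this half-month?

Territorial Income Tax: taxable = $28,425.00 − 1×$560.00 = $27,865.00
  $3,354.56 + 41.72% × ($27,865.00 − $16,000.00) = $3,354.56 + 41.72% × $11,865.00 = $8,304.64
Social Insurance: YTD $423,250.00 ≥ cap $357,600.00 → $0.00
Total: $8,304.64 + $0.00 = $8,304.64

$8,304.64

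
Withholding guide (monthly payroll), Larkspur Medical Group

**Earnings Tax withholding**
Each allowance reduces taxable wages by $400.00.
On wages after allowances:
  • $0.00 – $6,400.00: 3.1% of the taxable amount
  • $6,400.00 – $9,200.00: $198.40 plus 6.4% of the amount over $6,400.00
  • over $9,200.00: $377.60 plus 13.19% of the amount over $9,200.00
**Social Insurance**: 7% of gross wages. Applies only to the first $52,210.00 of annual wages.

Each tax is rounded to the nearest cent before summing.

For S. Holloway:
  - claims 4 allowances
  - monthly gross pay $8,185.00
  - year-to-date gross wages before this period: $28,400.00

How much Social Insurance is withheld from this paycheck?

Social Insurance: 7% × $8,185.00 = $572.95

$572.95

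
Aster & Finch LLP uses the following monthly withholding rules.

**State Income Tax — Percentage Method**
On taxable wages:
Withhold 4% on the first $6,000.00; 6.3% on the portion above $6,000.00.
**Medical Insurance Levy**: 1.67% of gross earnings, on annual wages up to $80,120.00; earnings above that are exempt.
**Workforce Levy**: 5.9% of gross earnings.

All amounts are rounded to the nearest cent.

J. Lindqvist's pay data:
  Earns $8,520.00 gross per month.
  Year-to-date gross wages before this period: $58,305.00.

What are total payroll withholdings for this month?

$1,043.72

State Income Tax: taxable = $8,520.00
  $240.00 + 6.3% × ($8,520.00 − $6,000.00) = $240.00 + 6.3% × $2,520.00 = $398.76
Medical Insurance Levy: 1.67% × $8,520.00 = $142.28
Workforce Levy: 5.9% × $8,520.00 = $502.68
Total: $398.76 + $142.28 + $502.68 = $1,043.72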